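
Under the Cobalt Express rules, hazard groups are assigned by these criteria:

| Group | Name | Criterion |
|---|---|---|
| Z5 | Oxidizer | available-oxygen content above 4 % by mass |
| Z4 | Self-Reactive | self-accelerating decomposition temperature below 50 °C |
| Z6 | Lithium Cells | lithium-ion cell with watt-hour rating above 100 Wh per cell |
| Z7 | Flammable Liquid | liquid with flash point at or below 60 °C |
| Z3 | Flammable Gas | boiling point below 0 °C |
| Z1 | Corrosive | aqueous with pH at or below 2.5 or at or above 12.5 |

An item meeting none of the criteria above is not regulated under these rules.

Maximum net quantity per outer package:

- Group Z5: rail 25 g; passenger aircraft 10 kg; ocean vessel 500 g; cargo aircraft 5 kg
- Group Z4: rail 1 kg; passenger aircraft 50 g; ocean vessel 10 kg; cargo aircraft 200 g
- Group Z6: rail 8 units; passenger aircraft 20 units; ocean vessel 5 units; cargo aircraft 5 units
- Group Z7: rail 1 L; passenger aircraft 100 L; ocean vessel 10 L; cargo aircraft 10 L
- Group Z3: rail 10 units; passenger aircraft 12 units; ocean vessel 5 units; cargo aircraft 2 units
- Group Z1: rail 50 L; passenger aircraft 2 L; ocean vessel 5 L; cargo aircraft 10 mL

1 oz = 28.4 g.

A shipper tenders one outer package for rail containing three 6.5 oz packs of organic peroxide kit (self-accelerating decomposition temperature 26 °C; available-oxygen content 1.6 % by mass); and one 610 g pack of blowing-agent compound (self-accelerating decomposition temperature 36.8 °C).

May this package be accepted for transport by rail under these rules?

Organic peroxide kit: self-accelerating decomposition temperature 26 °C < 50 °C → Group Z4 (Self-Reactive).
Self-accelerating decomposition temperature 36.8 °C meets the Group Z4 criterion (Self-Reactive), so the blowing-agent compound is Group Z4.
Total Group Z4: (three 6.5 oz packs = 553.8 g) + 610 g = 1163.8 g.
That exceeds the Group Z4 rail limit of 1 kg.

No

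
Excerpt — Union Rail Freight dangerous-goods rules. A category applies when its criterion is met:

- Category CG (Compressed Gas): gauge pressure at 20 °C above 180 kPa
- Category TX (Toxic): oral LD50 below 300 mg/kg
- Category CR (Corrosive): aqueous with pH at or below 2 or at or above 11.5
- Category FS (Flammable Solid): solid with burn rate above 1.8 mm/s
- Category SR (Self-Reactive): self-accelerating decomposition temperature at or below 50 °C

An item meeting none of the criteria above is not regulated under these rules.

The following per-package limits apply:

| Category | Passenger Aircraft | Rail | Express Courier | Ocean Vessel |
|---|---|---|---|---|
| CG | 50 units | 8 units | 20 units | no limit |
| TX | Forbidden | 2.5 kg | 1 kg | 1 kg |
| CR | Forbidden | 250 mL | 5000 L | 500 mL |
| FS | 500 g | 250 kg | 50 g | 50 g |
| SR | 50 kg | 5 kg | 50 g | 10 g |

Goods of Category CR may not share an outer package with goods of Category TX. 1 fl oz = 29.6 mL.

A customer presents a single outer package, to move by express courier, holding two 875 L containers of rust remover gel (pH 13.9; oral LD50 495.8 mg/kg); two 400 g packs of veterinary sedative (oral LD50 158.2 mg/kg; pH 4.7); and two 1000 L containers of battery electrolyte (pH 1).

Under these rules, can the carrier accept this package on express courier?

No

pH 13.9 meets the Category CR criterion (Corrosive), so the rust remover gel is Category CR.
With oral LD50 158.2 mg/kg (< 300 mg/kg), the veterinary sedative falls in Category TX.
With pH 1 (≤ 2), the battery electrolyte falls in Category CR.
Category CR net quantity: (two 875 L containers = 1750 L) + (two 1000 L containers = 2000 L) = 3750 L.
3750 L ≤ 5000 L (express courier limit, Category CR) — within limit.
Category TX quantity: two 400 g packs = 800 g.
800 g ≤ 1 kg (express courier limit, Category TX) — within limit.
Category CR and Category TX may not share an outer package.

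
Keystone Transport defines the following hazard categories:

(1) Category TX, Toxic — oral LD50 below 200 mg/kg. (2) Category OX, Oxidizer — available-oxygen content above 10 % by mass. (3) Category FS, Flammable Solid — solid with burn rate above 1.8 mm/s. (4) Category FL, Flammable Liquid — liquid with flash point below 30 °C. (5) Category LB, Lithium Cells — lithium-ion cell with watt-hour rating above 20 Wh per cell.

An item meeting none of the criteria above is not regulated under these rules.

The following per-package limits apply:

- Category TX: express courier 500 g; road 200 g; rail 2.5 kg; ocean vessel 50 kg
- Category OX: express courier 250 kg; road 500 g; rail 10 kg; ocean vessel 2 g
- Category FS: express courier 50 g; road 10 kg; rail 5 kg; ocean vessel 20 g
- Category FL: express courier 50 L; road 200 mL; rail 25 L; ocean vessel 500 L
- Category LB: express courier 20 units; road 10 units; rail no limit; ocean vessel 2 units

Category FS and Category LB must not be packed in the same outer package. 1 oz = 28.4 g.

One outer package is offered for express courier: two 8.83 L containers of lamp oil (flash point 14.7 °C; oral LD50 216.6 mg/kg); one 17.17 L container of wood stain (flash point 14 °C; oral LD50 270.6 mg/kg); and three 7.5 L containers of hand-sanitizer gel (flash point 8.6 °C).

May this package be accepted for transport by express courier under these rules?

With flash point 14.7 °C (< 30 °C), the lamp oil falls in Category FL.
Wood stain: flash point 14 °C < 30 °C → Category FL (Flammable Liquid).
Flash point 8.6 °C meets the Category FL criterion (Flammable Liquid), so the hand-sanitizer gel is Category FL.
Total Category FL: (two 8.83 L containers = 17.66 L) + 17.17 L + (three 7.5 L containers = 22.5 L) = 57.33 L.
57.33 L > 50 L (express courier limit, Category FL) — over the limit.

No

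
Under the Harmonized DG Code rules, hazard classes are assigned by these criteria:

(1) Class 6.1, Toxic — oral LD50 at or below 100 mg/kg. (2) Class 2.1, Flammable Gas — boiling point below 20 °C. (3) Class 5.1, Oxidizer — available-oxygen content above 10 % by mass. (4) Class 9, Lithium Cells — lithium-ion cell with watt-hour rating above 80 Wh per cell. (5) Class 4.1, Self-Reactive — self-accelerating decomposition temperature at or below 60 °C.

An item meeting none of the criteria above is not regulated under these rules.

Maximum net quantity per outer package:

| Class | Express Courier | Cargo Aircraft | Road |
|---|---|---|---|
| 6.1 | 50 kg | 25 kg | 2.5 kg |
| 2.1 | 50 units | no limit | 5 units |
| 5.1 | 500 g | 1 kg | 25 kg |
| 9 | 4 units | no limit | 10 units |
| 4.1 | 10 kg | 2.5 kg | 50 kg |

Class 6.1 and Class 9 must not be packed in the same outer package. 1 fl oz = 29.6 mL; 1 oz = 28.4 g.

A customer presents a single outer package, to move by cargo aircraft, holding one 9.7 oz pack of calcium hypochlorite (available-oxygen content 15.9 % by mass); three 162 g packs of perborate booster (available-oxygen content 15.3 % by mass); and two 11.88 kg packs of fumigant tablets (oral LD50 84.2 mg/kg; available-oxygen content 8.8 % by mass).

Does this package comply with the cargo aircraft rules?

The calcium hypochlorite has available-oxygen content 15.9 % by mass, which is > 10 % by mass, so it is Class 5.1 (Oxidizer).
Perborate booster: available-oxygen content 15.3 % by mass > 10 % by mass → Class 5.1 (Oxidizer).
Oral LD50 84.2 mg/kg meets the Class 6.1 criterion (Toxic), so the fumigant tablets are Class 6.1.
Class 6.1 quantity: two 11.88 kg packs = 23.76 kg.
That is within the Class 6.1 cargo aircraft limit of 25 kg.
Class 5.1 net quantity: (one 9.7 oz pack = 275.48 g) + (three 162 g packs = 486 g) = 761.48 g.
761.48 g is within the cargo aircraft limit of 1 kg for Class 5.1.
The segregation rule (Class 6.1 with Class 9) does not apply to Class 6.1 with Class 5.1.
Every hazard class is within its cargo aircraft limit and no segregation rule is violated.

Yes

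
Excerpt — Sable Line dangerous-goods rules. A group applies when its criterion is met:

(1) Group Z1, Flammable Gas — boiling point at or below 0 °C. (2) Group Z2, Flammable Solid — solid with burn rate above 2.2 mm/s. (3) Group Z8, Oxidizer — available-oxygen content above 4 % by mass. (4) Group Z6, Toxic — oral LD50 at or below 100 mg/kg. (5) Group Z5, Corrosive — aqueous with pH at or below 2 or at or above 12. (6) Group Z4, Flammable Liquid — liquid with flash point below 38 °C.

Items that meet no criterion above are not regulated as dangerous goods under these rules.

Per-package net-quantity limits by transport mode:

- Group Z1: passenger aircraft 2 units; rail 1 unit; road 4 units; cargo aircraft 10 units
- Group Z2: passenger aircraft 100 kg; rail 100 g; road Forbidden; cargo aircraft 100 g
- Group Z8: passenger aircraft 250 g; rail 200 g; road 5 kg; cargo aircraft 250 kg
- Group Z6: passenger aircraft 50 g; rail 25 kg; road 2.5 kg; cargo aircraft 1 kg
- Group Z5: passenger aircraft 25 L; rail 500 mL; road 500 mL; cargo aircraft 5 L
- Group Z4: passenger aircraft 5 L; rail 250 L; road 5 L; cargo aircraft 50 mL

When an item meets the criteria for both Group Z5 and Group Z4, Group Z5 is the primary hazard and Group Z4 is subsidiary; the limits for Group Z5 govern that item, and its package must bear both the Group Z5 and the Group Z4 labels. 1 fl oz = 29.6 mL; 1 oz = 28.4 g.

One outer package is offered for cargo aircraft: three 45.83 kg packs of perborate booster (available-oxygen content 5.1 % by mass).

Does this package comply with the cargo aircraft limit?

Yes

Available-oxygen content 5.1 % by mass meets the Group Z8 criterion (Oxidizer), so the perborate booster is Group Z8.
Group Z8 quantity: three 45.83 kg packs = 137.49 kg.
137.49 kg is within the cargo aircraft limit of 250 kg for Group Z8.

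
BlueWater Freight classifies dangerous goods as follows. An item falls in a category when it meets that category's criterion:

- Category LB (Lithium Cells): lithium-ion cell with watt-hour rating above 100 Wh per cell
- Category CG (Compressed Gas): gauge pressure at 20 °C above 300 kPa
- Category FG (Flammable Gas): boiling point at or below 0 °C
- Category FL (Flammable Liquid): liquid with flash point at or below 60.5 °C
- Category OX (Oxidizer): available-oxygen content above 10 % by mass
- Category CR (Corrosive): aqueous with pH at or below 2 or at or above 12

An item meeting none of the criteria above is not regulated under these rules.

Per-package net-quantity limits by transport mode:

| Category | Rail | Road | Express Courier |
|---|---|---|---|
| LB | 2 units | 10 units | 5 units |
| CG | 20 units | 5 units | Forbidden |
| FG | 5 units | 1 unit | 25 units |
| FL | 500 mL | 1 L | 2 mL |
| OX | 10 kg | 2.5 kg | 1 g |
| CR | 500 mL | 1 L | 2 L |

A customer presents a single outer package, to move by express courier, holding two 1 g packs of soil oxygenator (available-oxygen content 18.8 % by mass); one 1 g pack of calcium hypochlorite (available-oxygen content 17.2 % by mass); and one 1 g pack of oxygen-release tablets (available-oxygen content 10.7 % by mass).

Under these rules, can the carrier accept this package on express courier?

The soil oxygenator has available-oxygen content 18.8 % by mass, which is > 10 % by mass, so it is Category OX (Oxidizer).
The calcium hypochlorite has available-oxygen content 17.2 % by mass, which is > 10 % by mass, so it is Category OX (Oxidizer).
The oxygen-release tablets have available-oxygen content 10.7 % by mass, which is > 10 % by mass, so they are Category OX (Oxidizer).
Total Category OX: (two 1 g packs = 2 g) + 1 g + 1 g = 4 g.
4 g exceeds the express courier limit of 1 g for Category OX.

No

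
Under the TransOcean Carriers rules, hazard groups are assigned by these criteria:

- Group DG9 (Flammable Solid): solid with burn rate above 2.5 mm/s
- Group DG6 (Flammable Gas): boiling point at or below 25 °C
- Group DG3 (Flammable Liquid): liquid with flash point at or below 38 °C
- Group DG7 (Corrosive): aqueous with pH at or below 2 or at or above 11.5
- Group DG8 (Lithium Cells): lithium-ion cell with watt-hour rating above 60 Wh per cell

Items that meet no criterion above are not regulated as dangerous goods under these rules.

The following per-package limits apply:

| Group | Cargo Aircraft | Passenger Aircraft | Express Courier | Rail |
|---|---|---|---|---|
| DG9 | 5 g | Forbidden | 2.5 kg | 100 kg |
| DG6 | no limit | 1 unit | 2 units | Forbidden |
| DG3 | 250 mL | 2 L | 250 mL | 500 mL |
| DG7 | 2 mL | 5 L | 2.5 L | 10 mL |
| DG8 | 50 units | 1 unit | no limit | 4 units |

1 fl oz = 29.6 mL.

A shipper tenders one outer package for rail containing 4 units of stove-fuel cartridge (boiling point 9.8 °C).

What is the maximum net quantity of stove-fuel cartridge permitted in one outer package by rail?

Forbidden

Stove-fuel cartridge: boiling point 9.8 °C ≤ 25 °C → Group DG6 (Flammable Gas).
The rail limit for Group DG6 is Forbidden.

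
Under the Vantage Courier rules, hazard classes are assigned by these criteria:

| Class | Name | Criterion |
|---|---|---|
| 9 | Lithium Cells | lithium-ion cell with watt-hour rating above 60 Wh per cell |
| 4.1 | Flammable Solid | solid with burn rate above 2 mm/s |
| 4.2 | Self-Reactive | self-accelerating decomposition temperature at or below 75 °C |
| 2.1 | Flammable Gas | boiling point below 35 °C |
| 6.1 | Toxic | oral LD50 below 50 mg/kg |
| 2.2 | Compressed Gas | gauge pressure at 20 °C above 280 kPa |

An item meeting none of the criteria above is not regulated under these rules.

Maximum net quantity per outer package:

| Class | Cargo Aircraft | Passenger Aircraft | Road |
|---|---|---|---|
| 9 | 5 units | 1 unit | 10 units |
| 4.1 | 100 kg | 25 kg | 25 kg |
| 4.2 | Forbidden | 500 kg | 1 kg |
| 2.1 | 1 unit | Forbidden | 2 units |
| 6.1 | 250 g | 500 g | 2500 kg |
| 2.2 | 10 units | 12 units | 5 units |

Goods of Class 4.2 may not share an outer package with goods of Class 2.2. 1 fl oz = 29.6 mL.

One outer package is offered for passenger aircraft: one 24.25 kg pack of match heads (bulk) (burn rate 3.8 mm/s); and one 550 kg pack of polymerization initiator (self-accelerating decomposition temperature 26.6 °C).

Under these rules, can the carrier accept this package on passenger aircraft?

The match heads (bulk) have burn rate 3.8 mm/s, which is > 2 mm/s, so they are Class 4.1 (Flammable Solid).
Polymerization initiator: self-accelerating decomposition temperature 26.6 °C ≤ 75 °C → Class 4.2 (Self-Reactive).
Class 4.1 quantity: 24.25 kg.
24.25 kg is within the passenger aircraft limit of 25 kg for Class 4.1.
Class 4.2 quantity: 550 kg.
That exceeds the Class 4.2 passenger aircraft limit of 500 kg.
The segregation rule (Class 4.2 with Class 2.2) does not apply to Class 4.1 with Class 4.2.

No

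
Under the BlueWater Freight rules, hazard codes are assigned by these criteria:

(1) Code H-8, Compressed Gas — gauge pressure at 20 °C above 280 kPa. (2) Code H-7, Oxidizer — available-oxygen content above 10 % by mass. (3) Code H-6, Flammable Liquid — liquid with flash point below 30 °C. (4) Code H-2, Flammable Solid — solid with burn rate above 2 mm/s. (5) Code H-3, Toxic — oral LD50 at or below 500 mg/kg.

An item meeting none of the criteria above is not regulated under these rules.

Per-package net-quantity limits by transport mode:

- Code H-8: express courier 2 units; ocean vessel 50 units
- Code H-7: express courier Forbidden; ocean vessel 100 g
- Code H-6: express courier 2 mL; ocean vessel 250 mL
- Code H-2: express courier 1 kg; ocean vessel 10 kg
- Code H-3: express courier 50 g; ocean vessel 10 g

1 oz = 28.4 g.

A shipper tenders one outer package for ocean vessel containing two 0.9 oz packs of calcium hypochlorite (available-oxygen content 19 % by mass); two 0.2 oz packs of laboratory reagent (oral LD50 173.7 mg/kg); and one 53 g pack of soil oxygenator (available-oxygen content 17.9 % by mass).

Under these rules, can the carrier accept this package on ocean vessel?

Available-oxygen content 19 % by mass meets the Code H-7 criterion (Oxidizer), so the calcium hypochlorite is Code H-7.
With oral LD50 173.7 mg/kg (≤ 500 mg/kg), the laboratory reagent falls in Code H-3.
The soil oxygenator has available-oxygen content 17.9 % by mass, which is > 10 % by mass, so it is Code H-7 (Oxidizer).
Total Code H-7: (two 0.9 oz packs = 51.12 g) + 53 g = 104.12 g.
That exceeds the Code H-7 ocean vessel limit of 100 g.
Code H-3 quantity: two 0.2 oz packs = 11.36 g.
11.36 g exceeds the ocean vessel limit of 10 g for Code H-3.

No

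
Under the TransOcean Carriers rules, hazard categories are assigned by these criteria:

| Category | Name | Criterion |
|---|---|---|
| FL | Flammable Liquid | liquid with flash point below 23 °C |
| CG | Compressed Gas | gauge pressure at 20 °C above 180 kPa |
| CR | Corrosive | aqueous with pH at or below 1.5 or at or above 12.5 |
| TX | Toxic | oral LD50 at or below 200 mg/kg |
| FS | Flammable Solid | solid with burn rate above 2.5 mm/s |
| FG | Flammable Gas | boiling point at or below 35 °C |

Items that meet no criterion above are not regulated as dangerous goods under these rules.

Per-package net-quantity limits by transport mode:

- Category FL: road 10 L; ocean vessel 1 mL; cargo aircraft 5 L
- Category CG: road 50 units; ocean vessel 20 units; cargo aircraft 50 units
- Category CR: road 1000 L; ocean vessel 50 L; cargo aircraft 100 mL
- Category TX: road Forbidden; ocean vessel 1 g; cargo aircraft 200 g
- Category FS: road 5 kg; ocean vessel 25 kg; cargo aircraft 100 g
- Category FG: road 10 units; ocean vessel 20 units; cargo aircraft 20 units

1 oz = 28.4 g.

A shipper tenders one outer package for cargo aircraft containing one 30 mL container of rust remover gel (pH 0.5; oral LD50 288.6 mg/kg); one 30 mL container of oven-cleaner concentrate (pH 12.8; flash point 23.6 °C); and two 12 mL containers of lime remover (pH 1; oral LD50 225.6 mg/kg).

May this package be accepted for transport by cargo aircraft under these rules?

Yes

The rust remover gel has pH 0.5, which is ≤ 1.5, so it is Category CR (Corrosive).
Oven-cleaner concentrate: pH 12.8 ≥ 12.5 → Category CR (Corrosive).
With pH 1 (≤ 1.5), the lime remover falls in Category CR.
Total Category CR: 30 mL + 30 mL + (two 12 mL containers = 24 mL) = 84 mL.
84 mL is within the cargo aircraft limit of 100 mL for Category CR.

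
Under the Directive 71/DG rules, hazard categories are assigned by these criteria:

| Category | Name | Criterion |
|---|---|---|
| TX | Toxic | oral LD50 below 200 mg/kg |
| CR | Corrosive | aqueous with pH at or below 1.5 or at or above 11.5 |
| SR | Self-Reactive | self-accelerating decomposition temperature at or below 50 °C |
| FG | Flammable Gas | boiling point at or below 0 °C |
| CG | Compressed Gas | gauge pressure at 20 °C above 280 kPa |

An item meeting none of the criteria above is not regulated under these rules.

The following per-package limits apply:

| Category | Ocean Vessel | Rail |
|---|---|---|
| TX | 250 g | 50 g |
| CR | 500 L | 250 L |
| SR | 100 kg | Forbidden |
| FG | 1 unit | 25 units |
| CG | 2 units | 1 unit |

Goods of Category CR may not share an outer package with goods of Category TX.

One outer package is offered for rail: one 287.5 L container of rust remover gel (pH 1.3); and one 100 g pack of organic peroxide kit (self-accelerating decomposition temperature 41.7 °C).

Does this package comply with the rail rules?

pH 1.3 meets the Category CR criterion (Corrosive), so the rust remover gel is Category CR.
Organic peroxide kit: self-accelerating decomposition temperature 41.7 °C ≤ 50 °C → Category SR (Self-Reactive).
Category CR quantity: 287.5 L.
287.5 L > 250 L (rail limit, Category CR) — over the limit.
Category SR quantity: 100 g.
By rail, Category SR is Forbidden regardless of quantity.
The segregation rule (Category CR with Category TX) does not apply to Category CR with Category SR.

No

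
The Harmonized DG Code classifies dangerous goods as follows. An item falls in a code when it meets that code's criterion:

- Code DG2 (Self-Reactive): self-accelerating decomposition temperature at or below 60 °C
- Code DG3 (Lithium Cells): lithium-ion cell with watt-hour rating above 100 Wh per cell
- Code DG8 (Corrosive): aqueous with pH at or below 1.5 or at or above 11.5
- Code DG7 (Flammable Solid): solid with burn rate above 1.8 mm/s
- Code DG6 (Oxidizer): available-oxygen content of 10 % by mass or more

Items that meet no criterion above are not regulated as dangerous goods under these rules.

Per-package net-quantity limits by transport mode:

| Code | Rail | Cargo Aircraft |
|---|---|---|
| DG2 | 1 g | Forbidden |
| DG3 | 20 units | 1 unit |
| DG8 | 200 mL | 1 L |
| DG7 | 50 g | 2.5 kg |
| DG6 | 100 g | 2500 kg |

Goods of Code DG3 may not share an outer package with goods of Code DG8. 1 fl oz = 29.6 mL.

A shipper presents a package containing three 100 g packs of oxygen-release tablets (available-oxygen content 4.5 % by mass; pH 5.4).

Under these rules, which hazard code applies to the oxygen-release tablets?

pH 5.4 is between 1.5 and 11.5, so Code DG8 does not apply.
available-oxygen content 4.5 % by mass is not above 10 % by mass, so Code DG6 does not apply.
No criterion is met, so the item is not regulated.

Not regulated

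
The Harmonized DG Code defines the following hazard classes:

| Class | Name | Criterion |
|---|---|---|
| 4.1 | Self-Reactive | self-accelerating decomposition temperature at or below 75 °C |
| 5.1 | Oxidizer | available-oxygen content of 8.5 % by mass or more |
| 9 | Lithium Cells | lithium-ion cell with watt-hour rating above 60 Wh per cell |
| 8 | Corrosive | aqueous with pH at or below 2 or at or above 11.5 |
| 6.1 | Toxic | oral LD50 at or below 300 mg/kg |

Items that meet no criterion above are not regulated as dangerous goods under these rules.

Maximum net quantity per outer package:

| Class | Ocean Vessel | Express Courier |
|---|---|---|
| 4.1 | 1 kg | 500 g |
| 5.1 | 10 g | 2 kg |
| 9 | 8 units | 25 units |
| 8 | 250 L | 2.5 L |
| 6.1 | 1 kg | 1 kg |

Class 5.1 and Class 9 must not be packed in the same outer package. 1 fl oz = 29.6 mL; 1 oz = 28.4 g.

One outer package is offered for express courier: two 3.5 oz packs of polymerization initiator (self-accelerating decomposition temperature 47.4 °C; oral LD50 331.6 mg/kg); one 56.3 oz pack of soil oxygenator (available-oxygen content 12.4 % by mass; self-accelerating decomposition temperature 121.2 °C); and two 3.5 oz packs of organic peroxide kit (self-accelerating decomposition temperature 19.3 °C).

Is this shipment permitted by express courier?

With self-accelerating decomposition temperature 47.4 °C (≤ 75 °C), the polymerization initiator falls in Class 4.1.
Soil oxygenator: available-oxygen content 12.4 % by mass ≥ 8.5 % by mass → Class 5.1 (Oxidizer).
Organic peroxide kit: self-accelerating decomposition temperature 19.3 °C ≤ 75 °C → Class 4.1 (Self-Reactive).
Total Class 4.1: (two 3.5 oz packs = 198.8 g) + (two 3.5 oz packs = 198.8 g) = 397.6 g.
That is within the Class 4.1 express courier limit of 500 g.
Class 5.1 quantity: one 56.3 oz pack = 1598.92 g.
1598.92 g is within the express courier limit of 2 kg for Class 5.1.
The segregation rule (Class 5.1 with Class 9) does not apply to Class 4.1 with Class 5.1.
Every hazard class is within its express courier limit and no segregation rule is violated.

Yes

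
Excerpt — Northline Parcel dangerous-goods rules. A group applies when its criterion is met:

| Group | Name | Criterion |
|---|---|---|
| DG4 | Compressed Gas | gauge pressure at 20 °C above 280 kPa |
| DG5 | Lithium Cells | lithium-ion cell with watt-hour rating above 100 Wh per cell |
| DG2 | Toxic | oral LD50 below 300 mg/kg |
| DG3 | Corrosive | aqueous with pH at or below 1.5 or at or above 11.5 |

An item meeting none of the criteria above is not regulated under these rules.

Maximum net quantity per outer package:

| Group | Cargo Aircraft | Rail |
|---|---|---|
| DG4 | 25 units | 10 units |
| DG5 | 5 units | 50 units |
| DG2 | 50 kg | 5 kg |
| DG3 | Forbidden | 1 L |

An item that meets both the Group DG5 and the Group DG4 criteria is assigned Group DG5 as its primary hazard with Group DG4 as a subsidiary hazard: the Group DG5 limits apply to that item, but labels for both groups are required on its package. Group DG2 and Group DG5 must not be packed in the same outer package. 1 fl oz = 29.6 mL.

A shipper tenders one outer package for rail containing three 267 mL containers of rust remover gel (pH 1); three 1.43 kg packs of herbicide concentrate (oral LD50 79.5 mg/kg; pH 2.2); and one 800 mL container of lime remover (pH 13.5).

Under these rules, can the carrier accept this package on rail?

pH 1 meets the Group DG3 criterion (Corrosive), so the rust remover gel is Group DG3.
Oral LD50 79.5 mg/kg meets the Group DG2 criterion (Toxic), so the herbicide concentrate is Group DG2.
pH 13.5 meets the Group DG3 criterion (Corrosive), so the lime remover is Group DG3.
Total Group DG3: (three 267 mL containers = 801 mL) + 800 mL = 1.601 L.
1.601 L > 1 L (rail limit, Group DG3) — over the limit.
Group DG2 quantity: three 1.43 kg packs = 4.29 kg.
4.29 kg is within the rail limit of 5 kg for Group DG2.
The segregation rule (Group DG2 with Group DG5) does not apply to Group DG3 with Group DG2.

No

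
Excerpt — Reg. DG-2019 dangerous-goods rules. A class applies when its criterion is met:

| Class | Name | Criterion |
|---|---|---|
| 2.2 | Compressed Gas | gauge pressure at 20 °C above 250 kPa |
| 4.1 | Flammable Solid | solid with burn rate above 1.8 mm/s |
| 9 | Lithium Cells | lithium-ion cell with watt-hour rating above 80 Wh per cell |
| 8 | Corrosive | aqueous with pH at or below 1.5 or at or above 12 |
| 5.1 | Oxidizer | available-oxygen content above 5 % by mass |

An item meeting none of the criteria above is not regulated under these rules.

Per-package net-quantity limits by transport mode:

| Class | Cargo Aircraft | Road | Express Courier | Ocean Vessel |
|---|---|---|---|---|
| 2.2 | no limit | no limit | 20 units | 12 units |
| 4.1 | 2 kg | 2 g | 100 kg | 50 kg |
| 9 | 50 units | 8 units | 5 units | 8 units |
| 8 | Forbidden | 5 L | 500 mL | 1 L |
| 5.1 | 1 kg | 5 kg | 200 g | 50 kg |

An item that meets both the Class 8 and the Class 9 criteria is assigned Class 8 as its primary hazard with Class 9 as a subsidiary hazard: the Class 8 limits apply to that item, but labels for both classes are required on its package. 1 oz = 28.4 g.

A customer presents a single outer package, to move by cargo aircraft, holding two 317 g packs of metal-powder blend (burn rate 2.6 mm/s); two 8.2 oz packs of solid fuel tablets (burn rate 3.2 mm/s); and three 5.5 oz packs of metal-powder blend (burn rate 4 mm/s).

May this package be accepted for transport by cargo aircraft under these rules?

Burn rate 2.6 mm/s meets the Class 4.1 criterion (Flammable Solid), so the metal-powder blend is Class 4.1.
Burn rate 3.2 mm/s meets the Class 4.1 criterion (Flammable Solid), so the solid fuel tablets are Class 4.1.
The metal-powder blend has burn rate 4 mm/s, which is > 1.8 mm/s, so it is Class 4.1 (Flammable Solid).
Total Class 4.1: (two 317 g packs = 634 g) + (two 8.2 oz packs = 465.76 g) + (three 5.5 oz packs = 468.6 g) = 1568.36 g.
1568.36 g is within the cargo aircraft limit of 2 kg for Class 4.1.

Yes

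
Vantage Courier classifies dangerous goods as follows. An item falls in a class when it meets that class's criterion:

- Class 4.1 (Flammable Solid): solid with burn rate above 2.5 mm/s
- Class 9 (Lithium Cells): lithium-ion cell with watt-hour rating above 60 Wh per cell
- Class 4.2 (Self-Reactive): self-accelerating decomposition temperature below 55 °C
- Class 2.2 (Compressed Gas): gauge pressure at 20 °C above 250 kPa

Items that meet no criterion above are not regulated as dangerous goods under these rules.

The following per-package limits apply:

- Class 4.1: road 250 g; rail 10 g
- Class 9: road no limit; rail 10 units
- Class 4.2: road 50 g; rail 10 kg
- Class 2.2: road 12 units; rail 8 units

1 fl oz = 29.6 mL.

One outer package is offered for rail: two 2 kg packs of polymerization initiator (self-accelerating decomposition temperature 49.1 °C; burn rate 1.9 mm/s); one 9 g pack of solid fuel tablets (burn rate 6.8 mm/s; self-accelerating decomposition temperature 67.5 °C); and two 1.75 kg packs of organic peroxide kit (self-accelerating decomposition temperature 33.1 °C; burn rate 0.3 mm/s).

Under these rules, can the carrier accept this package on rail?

Yes

Self-accelerating decomposition temperature 49.1 °C meets the Class 4.2 criterion (Self-Reactive), so the polymerization initiator is Class 4.2.
The solid fuel tablets have burn rate 6.8 mm/s, which is > 2.5 mm/s, so they are Class 4.1 (Flammable Solid).
With self-accelerating decomposition temperature 33.1 °C (< 55 °C), the organic peroxide kit falls in Class 4.2.
Total Class 4.2: (two 2 kg packs = 4 kg) + (two 1.75 kg packs = 3.5 kg) = 7.5 kg.
7.5 kg ≤ 10 kg (rail limit, Class 4.2) — within limit.
Class 4.1 quantity: 9 g.
9 g is within the rail limit of 10 g for Class 4.1.
Every hazard class is within its rail limit and no segregation rule is violated.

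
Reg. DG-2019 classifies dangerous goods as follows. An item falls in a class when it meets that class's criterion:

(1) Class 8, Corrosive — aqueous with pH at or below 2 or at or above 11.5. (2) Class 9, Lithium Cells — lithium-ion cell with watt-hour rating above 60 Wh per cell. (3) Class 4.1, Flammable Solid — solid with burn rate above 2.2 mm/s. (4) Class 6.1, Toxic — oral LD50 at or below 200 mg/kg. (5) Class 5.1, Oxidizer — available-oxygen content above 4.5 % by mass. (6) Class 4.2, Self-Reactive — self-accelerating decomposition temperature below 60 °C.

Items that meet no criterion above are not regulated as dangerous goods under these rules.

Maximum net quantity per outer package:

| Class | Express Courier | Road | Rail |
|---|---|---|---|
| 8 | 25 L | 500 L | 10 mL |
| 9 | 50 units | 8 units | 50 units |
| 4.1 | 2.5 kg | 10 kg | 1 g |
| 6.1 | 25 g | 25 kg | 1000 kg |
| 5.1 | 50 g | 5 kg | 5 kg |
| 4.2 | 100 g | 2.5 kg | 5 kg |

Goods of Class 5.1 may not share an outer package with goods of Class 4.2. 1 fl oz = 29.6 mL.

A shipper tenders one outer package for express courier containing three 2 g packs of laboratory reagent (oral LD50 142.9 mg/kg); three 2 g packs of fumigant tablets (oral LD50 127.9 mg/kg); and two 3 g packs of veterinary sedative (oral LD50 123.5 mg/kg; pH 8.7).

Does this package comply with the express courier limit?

Yes

Laboratory reagent: oral LD50 142.9 mg/kg ≤ 200 mg/kg → Class 6.1 (Toxic).
Oral LD50 127.9 mg/kg meets the Class 6.1 criterion (Toxic), so the fumigant tablets are Class 6.1.
Oral LD50 123.5 mg/kg meets the Class 6.1 criterion (Toxic), so the veterinary sedative is Class 6.1.
Class 6.1 net quantity: (three 2 g packs = 6 g) + (three 2 g packs = 6 g) + (two 3 g packs = 6 g) = 18 g.
18 g ≤ 25 g (express courier limit, Class 6.1) — within limit.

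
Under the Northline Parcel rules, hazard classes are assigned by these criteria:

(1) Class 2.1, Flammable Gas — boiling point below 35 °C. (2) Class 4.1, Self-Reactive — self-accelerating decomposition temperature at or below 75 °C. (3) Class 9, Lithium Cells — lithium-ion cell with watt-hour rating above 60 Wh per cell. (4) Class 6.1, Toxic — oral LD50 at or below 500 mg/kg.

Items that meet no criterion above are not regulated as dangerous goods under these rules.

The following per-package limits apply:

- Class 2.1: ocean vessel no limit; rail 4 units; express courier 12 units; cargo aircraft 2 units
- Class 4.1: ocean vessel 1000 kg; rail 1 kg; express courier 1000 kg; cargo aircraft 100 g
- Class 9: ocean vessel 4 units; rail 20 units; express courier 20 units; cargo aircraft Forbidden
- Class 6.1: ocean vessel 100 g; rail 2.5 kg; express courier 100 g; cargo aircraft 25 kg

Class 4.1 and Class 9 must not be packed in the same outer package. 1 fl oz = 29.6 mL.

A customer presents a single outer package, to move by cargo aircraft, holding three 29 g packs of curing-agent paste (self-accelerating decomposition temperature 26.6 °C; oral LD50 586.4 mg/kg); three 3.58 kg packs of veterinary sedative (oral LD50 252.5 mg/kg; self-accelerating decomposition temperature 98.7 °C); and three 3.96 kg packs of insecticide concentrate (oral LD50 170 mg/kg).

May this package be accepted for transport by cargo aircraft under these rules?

Curing-agent paste: self-accelerating decomposition temperature 26.6 °C ≤ 75 °C → Class 4.1 (Self-Reactive).
Veterinary sedative: oral LD50 252.5 mg/kg ≤ 500 mg/kg → Class 6.1 (Toxic).
Oral LD50 170 mg/kg meets the Class 6.1 criterion (Toxic), so the insecticide concentrate is Class 6.1.
Class 4.1 quantity: three 29 g packs = 87 g.
87 g ≤ 100 g (cargo aircraft limit, Class 4.1) — within limit.
Total Class 6.1: (three 3.58 kg packs = 10.74 kg) + (three 3.96 kg packs = 11.88 kg) = 22.62 kg.
That is within the Class 6.1 cargo aircraft limit of 25 kg.
The segregation rule (Class 4.1 with Class 9) does not apply to Class 4.1 with Class 6.1.
Every hazard class is within its cargo aircraft limit and no segregation rule is violated.

Yes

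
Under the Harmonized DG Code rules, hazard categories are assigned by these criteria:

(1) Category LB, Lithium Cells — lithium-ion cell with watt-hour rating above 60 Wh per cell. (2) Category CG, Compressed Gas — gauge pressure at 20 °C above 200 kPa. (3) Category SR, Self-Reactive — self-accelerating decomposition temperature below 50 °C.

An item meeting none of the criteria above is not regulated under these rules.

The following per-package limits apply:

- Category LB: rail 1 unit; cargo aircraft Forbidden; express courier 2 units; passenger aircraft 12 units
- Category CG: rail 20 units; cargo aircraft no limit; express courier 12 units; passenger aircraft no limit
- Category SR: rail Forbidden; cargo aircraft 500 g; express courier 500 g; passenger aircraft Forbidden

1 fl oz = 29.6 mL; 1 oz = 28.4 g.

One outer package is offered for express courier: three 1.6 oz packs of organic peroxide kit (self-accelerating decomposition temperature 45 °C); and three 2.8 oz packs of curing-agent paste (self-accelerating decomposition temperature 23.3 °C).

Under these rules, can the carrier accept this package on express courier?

Yes

The organic peroxide kit has self-accelerating decomposition temperature 45 °C, which is < 50 °C, so it is Category SR (Self-Reactive).
With self-accelerating decomposition temperature 23.3 °C (< 50 °C), the curing-agent paste falls in Category SR.
Total Category SR: (three 1.6 oz packs = 136.32 g) + (three 2.8 oz packs = 238.56 g) = 374.88 g.
374.88 g is within the express courier limit of 500 g for Category SR.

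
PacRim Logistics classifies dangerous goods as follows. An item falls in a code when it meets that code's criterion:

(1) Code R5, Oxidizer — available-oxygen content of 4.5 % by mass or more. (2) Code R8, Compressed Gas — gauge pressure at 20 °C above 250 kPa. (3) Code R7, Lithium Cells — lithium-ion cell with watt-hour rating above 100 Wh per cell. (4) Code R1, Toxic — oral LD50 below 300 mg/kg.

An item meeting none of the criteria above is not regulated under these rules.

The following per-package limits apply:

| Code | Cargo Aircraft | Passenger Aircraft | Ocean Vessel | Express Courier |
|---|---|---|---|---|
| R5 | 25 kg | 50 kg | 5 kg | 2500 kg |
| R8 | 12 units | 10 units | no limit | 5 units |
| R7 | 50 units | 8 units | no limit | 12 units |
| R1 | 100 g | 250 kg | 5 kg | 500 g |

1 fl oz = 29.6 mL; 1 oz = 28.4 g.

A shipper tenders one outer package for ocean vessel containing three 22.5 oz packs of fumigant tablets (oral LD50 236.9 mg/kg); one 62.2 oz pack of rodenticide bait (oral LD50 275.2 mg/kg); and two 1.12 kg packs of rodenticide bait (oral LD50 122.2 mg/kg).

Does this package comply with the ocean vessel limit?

With oral LD50 236.9 mg/kg (< 300 mg/kg), the fumigant tablets fall in Code R1.
With oral LD50 275.2 mg/kg (< 300 mg/kg), the rodenticide bait falls in Code R1.
With oral LD50 122.2 mg/kg (< 300 mg/kg), the rodenticide bait falls in Code R1.
Code R1 net quantity: (three 22.5 oz packs = 1.917 kg) + (one 62.2 oz pack = 1766.48 g) + (two 1.12 kg packs = 2.24 kg) = 5923.48 g.
5923.48 g > 5 kg (ocean vessel limit, Code R1) — over the limit.

No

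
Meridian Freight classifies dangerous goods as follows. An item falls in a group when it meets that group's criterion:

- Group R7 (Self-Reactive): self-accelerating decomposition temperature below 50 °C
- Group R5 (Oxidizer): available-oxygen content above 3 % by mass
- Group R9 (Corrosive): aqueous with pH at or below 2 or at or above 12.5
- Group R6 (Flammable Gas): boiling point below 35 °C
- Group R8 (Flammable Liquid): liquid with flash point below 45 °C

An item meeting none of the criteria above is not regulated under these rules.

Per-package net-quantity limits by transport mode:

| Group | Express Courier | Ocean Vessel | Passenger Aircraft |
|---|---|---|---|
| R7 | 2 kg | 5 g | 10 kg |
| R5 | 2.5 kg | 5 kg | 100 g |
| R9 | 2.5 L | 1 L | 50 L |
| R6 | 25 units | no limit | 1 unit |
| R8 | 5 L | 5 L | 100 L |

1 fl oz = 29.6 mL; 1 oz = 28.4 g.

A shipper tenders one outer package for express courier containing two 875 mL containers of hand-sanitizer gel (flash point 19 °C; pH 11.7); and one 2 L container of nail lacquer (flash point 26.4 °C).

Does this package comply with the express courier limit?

Yes

With flash point 19 °C (< 45 °C), the hand-sanitizer gel falls in Group R8.
The nail lacquer has flash point 26.4 °C, which is < 45 °C, so it is Group R8 (Flammable Liquid).
Total Group R8: (two 875 mL containers = 1.75 L) + 2 L = 3.75 L.
3.75 L ≤ 5 L (express courier limit, Group R8) — within limit.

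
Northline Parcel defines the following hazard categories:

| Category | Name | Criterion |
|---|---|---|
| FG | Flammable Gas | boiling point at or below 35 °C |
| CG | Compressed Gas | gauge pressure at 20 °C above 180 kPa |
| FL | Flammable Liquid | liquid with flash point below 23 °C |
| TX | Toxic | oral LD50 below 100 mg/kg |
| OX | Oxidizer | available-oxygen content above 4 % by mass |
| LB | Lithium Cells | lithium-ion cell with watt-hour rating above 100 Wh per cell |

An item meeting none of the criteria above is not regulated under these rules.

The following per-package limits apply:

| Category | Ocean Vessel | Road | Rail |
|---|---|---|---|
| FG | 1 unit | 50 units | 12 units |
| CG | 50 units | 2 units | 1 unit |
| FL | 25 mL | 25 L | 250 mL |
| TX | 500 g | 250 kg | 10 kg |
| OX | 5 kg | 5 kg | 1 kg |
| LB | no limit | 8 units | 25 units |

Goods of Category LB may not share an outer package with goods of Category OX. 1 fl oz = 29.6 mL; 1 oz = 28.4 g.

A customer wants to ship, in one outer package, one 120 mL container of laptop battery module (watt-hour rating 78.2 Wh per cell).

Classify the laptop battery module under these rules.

watt-hour rating 78.2 Wh per cell is not above 100 Wh per cell, so Category LB does not apply.
No criterion is met, so the item is not regulated.

Not regulated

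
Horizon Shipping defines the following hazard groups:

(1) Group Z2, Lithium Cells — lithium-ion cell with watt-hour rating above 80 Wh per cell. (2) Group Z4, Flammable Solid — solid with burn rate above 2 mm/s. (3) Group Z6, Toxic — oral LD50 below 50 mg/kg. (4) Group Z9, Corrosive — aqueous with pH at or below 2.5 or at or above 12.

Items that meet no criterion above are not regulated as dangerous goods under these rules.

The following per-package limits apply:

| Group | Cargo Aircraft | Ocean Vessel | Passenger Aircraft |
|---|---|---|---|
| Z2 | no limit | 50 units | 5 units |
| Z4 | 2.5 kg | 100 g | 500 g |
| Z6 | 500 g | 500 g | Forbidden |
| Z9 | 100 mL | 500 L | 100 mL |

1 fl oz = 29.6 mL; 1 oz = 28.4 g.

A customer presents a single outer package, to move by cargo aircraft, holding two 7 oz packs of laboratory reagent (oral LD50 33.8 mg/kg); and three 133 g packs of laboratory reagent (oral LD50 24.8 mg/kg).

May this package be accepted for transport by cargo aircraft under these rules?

With oral LD50 33.8 mg/kg (< 50 mg/kg), the laboratory reagent falls in Group Z6.
Laboratory reagent: oral LD50 24.8 mg/kg < 50 mg/kg → Group Z6 (Toxic).
Total Group Z6: (two 7 oz packs = 397.6 g) + (three 133 g packs = 399 g) = 796.6 g.
That exceeds the Group Z6 cargo aircraft limit of 500 g.

No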